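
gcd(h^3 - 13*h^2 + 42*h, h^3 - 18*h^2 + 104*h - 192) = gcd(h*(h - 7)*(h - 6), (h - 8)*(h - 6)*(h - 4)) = h - 6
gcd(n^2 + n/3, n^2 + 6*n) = n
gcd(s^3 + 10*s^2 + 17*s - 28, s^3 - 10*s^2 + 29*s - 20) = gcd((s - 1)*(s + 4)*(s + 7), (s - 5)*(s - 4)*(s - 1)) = s - 1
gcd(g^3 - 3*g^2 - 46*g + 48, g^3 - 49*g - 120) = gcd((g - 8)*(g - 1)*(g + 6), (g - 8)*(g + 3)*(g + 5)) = g - 8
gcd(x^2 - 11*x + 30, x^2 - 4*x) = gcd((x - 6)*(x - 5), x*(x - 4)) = 1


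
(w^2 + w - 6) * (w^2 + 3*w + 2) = w^4 + 4*w^3 - w^2 - 16*w - 12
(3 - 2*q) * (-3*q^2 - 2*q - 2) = 6*q^3 - 5*q^2 - 2*q - 6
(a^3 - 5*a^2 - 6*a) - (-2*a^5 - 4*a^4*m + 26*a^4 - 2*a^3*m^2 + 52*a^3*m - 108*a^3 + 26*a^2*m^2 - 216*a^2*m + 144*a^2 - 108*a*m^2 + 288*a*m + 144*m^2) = 2*a^5 + 4*a^4*m - 26*a^4 + 2*a^3*m^2 - 52*a^3*m + 109*a^3 - 26*a^2*m^2 + 216*a^2*m - 149*a^2 + 108*a*m^2 - 288*a*m - 6*a - 144*m^2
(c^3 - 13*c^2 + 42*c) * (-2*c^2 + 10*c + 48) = -2*c^5 + 36*c^4 - 166*c^3 - 204*c^2 + 2016*c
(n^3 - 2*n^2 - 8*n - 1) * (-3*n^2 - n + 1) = -3*n^5 + 5*n^4 + 27*n^3 + 9*n^2 - 7*n - 1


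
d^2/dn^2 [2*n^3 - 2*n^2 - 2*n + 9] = 12*n - 4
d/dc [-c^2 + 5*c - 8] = 5 - 2*c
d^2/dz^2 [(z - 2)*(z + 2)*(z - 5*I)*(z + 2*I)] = 12*z^2 - 18*I*z + 12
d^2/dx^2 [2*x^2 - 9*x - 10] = 4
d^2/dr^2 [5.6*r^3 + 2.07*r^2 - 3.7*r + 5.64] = 33.6*r + 4.14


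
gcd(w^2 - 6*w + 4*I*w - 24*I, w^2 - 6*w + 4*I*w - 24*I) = w^2 + w*(-6 + 4*I) - 24*I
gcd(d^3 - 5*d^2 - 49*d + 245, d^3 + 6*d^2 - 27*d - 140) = d^2 + 2*d - 35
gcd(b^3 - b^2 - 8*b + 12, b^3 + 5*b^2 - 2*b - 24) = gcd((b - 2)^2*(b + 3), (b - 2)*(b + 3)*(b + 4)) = b^2 + b - 6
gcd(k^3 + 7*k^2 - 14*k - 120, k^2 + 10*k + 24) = k + 6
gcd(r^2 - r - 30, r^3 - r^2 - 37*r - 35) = r + 5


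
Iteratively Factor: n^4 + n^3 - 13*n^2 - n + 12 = (n - 3)*(n^3 + 4*n^2 - n - 4) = (n - 3)*(n + 4)*(n^2 - 1) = (n - 3)*(n - 1)*(n + 4)*(n + 1)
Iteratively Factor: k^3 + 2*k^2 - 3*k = (k - 1)*(k^2 + 3*k) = k*(k - 1)*(k + 3)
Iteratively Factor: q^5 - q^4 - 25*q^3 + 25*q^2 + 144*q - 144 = (q - 3)*(q^4 + 2*q^3 - 19*q^2 - 32*q + 48) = (q - 3)*(q + 4)*(q^3 - 2*q^2 - 11*q + 12) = (q - 3)*(q - 1)*(q + 4)*(q^2 - q - 12) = (q - 3)*(q - 1)*(q + 3)*(q + 4)*(q - 4)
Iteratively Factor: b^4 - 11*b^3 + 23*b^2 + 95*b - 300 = (b - 5)*(b^3 - 6*b^2 - 7*b + 60) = (b - 5)^2*(b^2 - b - 12) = (b - 5)^2*(b - 4)*(b + 3)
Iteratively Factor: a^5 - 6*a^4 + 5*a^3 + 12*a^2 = (a)*(a^4 - 6*a^3 + 5*a^2 + 12*a) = a^2*(a^3 - 6*a^2 + 5*a + 12) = a^2*(a - 3)*(a^2 - 3*a - 4) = a^2*(a - 3)*(a + 1)*(a - 4)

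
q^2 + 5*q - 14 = (q - 2)*(q + 7)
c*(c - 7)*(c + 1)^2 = c^4 - 5*c^3 - 13*c^2 - 7*c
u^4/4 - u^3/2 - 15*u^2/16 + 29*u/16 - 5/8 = (u/4 + 1/2)*(u - 5/2)*(u - 1)*(u - 1/2)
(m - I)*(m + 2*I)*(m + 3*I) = m^3 + 4*I*m^2 - m + 6*I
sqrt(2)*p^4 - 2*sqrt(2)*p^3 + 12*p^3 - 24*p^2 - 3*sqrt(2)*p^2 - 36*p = p*(p - 3)*(p + 6*sqrt(2))*(sqrt(2)*p + sqrt(2))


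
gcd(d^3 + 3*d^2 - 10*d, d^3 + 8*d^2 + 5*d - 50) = d^2 + 3*d - 10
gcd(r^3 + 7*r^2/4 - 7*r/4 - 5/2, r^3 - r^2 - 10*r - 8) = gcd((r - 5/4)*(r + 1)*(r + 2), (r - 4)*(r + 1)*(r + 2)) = r^2 + 3*r + 2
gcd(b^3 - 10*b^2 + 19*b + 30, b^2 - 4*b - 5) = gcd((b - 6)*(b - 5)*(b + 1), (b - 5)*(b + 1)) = b^2 - 4*b - 5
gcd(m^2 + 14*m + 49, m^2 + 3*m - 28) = m + 7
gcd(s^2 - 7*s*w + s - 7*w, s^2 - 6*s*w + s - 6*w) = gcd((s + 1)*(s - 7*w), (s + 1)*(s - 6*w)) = s + 1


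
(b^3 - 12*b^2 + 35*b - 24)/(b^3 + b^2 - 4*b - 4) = (b^3 - 12*b^2 + 35*b - 24)/(b^3 + b^2 - 4*b - 4)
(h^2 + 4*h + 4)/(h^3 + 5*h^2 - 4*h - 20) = (h + 2)/(h^2 + 3*h - 10)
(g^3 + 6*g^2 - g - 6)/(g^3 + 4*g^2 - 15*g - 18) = (g - 1)/(g - 3)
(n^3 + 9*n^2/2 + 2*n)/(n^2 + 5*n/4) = 2*(2*n^2 + 9*n + 4)/(4*n + 5)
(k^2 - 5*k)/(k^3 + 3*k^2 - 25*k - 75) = k/(k^2 + 8*k + 15)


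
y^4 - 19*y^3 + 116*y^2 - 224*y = y*(y - 8)*(y - 7)*(y - 4)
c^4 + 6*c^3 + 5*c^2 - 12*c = c*(c - 1)*(c + 3)*(c + 4)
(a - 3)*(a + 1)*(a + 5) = a^3 + 3*a^2 - 13*a - 15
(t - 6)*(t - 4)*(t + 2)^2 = t^4 - 6*t^3 - 12*t^2 + 56*t + 96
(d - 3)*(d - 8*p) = d^2 - 8*d*p - 3*d + 24*p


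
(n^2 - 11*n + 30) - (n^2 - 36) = 66 - 11*n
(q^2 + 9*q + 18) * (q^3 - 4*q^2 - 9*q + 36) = q^5 + 5*q^4 - 27*q^3 - 117*q^2 + 162*q + 648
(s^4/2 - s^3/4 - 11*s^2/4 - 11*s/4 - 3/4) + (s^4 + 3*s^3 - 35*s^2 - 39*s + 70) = 3*s^4/2 + 11*s^3/4 - 151*s^2/4 - 167*s/4 + 277/4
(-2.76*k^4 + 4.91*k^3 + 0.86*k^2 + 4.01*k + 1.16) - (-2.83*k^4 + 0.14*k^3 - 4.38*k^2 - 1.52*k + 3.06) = 0.0700000000000003*k^4 + 4.77*k^3 + 5.24*k^2 + 5.53*k - 1.9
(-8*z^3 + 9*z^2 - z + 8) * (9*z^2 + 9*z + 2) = -72*z^5 + 9*z^4 + 56*z^3 + 81*z^2 + 70*z + 16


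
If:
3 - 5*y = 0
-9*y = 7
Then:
No Solution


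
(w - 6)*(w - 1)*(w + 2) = w^3 - 5*w^2 - 8*w + 12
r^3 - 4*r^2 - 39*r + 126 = (r - 7)*(r - 3)*(r + 6)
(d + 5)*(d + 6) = d^2 + 11*d + 30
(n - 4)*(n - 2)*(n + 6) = n^3 - 28*n + 48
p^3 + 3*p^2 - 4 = (p - 1)*(p + 2)^2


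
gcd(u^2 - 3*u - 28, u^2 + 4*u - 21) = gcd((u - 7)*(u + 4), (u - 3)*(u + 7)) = 1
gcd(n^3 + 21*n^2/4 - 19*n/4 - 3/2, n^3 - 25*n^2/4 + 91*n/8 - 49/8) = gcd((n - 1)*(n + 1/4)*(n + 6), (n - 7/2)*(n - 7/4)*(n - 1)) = n - 1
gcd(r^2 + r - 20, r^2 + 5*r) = r + 5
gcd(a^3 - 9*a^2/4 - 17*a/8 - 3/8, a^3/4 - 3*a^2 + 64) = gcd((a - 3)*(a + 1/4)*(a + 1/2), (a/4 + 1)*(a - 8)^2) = 1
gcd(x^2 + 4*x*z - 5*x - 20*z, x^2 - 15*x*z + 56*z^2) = 1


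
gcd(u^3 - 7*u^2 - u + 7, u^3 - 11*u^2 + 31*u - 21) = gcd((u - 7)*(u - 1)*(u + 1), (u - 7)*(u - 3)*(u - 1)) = u^2 - 8*u + 7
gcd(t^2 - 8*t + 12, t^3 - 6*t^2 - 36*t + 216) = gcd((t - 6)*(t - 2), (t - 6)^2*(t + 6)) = t - 6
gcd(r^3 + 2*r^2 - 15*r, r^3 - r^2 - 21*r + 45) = r^2 + 2*r - 15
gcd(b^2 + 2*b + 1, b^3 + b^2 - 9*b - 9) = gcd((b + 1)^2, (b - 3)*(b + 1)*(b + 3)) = b + 1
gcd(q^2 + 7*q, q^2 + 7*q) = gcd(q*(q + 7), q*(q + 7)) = q^2 + 7*q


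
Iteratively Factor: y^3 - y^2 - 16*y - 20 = (y + 2)*(y^2 - 3*y - 10) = (y - 5)*(y + 2)*(y + 2)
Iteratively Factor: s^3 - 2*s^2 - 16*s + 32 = (s - 2)*(s^2 - 16) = (s - 4)*(s - 2)*(s + 4)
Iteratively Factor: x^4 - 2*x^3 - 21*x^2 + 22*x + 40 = (x + 1)*(x^3 - 3*x^2 - 18*x + 40) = (x + 1)*(x + 4)*(x^2 - 7*x + 10) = (x - 5)*(x + 1)*(x + 4)*(x - 2)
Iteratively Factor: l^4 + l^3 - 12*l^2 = (l + 4)*(l^3 - 3*l^2) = l*(l + 4)*(l^2 - 3*l) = l^2*(l + 4)*(l - 3)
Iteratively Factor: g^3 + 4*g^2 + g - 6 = (g - 1)*(g^2 + 5*g + 6) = (g - 1)*(g + 3)*(g + 2)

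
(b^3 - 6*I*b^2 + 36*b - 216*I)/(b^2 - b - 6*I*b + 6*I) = (b^2 + 36)/(b - 1)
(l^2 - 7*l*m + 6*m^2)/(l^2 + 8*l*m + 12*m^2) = (l^2 - 7*l*m + 6*m^2)/(l^2 + 8*l*m + 12*m^2)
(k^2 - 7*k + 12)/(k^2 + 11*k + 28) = (k^2 - 7*k + 12)/(k^2 + 11*k + 28)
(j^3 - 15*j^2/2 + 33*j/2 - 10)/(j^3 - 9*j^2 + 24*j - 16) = (j - 5/2)/(j - 4)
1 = 1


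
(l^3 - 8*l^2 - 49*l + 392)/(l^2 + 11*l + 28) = (l^2 - 15*l + 56)/(l + 4)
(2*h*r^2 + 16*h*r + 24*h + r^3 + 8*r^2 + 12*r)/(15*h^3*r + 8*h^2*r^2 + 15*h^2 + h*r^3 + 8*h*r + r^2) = (2*h*r^2 + 16*h*r + 24*h + r^3 + 8*r^2 + 12*r)/(15*h^3*r + 8*h^2*r^2 + 15*h^2 + h*r^3 + 8*h*r + r^2)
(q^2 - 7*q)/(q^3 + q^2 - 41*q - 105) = q/(q^2 + 8*q + 15)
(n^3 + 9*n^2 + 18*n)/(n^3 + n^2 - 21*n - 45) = n*(n + 6)/(n^2 - 2*n - 15)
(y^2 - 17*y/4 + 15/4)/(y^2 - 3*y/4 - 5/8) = 2*(y - 3)/(2*y + 1)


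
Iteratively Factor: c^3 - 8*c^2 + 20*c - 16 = (c - 4)*(c^2 - 4*c + 4) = (c - 4)*(c - 2)*(c - 2)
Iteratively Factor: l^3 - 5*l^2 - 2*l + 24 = (l + 2)*(l^2 - 7*l + 12) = (l - 4)*(l + 2)*(l - 3)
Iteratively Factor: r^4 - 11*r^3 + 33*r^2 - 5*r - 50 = (r + 1)*(r^3 - 12*r^2 + 45*r - 50) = (r - 5)*(r + 1)*(r^2 - 7*r + 10) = (r - 5)^2*(r + 1)*(r - 2)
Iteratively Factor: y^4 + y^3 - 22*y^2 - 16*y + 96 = (y + 3)*(y^3 - 2*y^2 - 16*y + 32) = (y + 3)*(y + 4)*(y^2 - 6*y + 8) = (y - 4)*(y + 3)*(y + 4)*(y - 2)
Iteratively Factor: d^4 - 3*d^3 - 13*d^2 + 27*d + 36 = (d - 3)*(d^3 - 13*d - 12) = (d - 4)*(d - 3)*(d^2 + 4*d + 3) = (d - 4)*(d - 3)*(d + 1)*(d + 3)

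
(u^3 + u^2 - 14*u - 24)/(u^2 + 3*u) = u - 2 - 8/u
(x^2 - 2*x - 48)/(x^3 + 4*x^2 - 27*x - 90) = (x - 8)/(x^2 - 2*x - 15)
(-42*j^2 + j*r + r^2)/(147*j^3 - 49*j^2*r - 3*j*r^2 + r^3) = (-6*j + r)/(21*j^2 - 10*j*r + r^2)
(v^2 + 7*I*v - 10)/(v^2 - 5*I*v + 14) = (v + 5*I)/(v - 7*I)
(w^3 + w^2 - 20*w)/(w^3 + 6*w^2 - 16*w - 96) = w*(w + 5)/(w^2 + 10*w + 24)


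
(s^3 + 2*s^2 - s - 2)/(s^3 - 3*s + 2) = (s + 1)/(s - 1)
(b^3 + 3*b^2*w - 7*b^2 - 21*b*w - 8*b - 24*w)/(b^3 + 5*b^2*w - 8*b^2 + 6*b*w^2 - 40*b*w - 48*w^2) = (b + 1)/(b + 2*w)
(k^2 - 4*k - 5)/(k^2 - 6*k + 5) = (k + 1)/(k - 1)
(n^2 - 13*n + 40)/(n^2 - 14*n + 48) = (n - 5)/(n - 6)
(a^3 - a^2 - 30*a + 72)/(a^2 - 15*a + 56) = (a^3 - a^2 - 30*a + 72)/(a^2 - 15*a + 56)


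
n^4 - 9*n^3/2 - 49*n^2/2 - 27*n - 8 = (n - 8)*(n + 1/2)*(n + 1)*(n + 2)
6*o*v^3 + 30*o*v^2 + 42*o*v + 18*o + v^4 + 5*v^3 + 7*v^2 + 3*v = (6*o + v)*(v + 1)^2*(v + 3)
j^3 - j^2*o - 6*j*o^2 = j*(j - 3*o)*(j + 2*o)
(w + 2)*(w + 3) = w^2 + 5*w + 6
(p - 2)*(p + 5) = p^2 + 3*p - 10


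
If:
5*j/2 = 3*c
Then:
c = 5*j/6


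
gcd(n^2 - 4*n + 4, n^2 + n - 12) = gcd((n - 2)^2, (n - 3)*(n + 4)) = 1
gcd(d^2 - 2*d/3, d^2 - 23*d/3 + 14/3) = d - 2/3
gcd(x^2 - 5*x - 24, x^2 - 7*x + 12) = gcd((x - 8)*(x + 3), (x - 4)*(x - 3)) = 1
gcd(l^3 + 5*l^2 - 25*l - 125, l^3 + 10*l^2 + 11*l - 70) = l + 5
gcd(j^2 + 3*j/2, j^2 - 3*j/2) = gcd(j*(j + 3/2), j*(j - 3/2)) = j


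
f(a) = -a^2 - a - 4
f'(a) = -2*a - 1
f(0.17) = -4.20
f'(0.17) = -1.34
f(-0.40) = -3.76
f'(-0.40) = -0.20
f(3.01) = -16.07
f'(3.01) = -7.02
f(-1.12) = -4.13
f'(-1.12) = 1.24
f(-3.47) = -12.57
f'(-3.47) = 5.94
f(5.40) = -38.56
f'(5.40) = -11.80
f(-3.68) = -13.86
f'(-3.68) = 6.36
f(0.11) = -4.12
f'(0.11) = -1.22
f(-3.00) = -10.00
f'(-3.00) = 5.00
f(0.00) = -4.00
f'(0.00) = -1.00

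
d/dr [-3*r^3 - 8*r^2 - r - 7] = -9*r^2 - 16*r - 1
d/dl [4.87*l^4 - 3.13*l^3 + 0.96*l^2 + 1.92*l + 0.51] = 19.48*l^3 - 9.39*l^2 + 1.92*l + 1.92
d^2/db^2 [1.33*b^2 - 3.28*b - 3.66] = 2.66000000000000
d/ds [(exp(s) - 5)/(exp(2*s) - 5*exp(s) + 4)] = (-(exp(s) - 5)*(2*exp(s) - 5) + exp(2*s) - 5*exp(s) + 4)*exp(s)/(exp(2*s) - 5*exp(s) + 4)^2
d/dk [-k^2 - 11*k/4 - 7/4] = -2*k - 11/4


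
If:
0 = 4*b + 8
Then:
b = -2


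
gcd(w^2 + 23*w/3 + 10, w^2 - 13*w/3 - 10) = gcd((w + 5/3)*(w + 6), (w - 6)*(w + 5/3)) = w + 5/3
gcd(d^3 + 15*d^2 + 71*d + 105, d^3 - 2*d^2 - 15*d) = d + 3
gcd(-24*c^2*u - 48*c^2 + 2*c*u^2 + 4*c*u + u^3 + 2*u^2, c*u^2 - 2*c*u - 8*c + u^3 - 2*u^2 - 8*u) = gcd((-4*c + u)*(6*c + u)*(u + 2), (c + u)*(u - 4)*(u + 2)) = u + 2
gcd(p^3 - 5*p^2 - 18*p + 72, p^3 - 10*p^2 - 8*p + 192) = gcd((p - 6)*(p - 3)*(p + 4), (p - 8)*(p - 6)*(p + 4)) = p^2 - 2*p - 24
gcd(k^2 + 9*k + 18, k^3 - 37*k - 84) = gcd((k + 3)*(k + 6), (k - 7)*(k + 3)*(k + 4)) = k + 3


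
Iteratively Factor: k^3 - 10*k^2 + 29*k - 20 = (k - 4)*(k^2 - 6*k + 5) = (k - 4)*(k - 1)*(k - 5)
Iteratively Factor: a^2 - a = (a)*(a - 1)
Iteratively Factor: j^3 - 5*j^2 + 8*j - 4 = (j - 2)*(j^2 - 3*j + 2) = (j - 2)^2*(j - 1)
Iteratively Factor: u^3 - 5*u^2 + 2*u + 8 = (u + 1)*(u^2 - 6*u + 8) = (u - 4)*(u + 1)*(u - 2)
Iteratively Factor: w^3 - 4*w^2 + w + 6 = (w - 3)*(w^2 - w - 2) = (w - 3)*(w + 1)*(w - 2)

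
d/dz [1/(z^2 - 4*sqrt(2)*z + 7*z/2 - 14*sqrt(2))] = 2*(-4*z - 7 + 8*sqrt(2))/(2*z^2 - 8*sqrt(2)*z + 7*z - 28*sqrt(2))^2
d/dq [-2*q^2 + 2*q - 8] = 2 - 4*q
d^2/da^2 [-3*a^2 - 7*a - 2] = -6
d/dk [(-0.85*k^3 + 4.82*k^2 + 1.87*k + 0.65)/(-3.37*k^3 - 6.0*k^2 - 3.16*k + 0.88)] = (21.3434*k^4 + 17.9758*k^3 + 0.316299999999998*k^2 + 16.2832*k + 3.6996)/(11.3569*k^6 + 40.44*k^5 + 57.2984*k^4 + 31.9888*k^3 - 0.574399999999999*k^2 - 5.5616*k + 0.7744)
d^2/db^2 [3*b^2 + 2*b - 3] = 6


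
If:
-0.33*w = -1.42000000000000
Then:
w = 4.30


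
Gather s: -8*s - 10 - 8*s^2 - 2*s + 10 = -8*s^2 - 10*s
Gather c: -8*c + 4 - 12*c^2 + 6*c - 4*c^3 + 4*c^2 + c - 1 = -4*c^3 - 8*c^2 - c + 3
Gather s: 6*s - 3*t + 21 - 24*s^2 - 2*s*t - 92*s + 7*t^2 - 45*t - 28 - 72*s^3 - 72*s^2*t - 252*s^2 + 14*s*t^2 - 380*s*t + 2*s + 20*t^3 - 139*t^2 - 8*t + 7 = -72*s^3 + s^2*(-72*t - 276) + s*(14*t^2 - 382*t - 84) + 20*t^3 - 132*t^2 - 56*t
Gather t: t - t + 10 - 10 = 0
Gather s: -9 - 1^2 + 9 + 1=0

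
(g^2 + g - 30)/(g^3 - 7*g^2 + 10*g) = (g + 6)/(g*(g - 2))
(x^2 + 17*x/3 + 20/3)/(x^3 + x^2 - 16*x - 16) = (x + 5/3)/(x^2 - 3*x - 4)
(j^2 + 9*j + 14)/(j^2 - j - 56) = (j + 2)/(j - 8)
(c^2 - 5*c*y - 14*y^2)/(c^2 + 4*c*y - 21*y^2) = (c^2 - 5*c*y - 14*y^2)/(c^2 + 4*c*y - 21*y^2)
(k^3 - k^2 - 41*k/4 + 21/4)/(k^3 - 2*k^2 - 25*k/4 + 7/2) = (k + 3)/(k + 2)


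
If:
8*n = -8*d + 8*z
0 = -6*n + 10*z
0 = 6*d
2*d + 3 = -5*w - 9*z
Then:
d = 0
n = 0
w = -3/5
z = 0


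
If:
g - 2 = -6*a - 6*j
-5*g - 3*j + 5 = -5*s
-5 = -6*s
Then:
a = 1/36 - 9*j/10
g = 11/6 - 3*j/5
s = 5/6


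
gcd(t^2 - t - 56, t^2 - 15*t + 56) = t - 8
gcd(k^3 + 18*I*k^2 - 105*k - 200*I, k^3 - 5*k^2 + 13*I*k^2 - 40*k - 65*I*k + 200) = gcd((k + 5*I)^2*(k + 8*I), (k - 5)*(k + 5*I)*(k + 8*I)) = k^2 + 13*I*k - 40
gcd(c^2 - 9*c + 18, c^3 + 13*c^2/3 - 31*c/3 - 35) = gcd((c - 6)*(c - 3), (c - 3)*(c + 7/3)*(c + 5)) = c - 3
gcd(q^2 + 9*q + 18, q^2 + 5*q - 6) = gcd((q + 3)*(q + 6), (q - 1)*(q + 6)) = q + 6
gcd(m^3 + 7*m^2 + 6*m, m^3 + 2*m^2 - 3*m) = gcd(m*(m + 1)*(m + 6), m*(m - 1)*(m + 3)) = m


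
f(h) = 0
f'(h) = 0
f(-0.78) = 0.00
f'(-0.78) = 0.00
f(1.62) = 0.00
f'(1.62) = 0.00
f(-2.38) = 0.00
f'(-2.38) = 0.00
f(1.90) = 0.00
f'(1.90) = 0.00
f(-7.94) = 0.00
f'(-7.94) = 0.00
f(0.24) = 0.00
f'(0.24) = 0.00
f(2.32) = 0.00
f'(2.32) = 0.00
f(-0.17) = 0.00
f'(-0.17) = 0.00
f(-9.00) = 0.00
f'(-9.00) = 0.00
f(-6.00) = 0.00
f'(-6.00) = 0.00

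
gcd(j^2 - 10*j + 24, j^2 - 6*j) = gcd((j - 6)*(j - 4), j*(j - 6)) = j - 6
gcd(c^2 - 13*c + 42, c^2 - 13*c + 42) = c^2 - 13*c + 42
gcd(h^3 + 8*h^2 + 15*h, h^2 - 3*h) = h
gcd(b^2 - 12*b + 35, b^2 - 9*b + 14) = b - 7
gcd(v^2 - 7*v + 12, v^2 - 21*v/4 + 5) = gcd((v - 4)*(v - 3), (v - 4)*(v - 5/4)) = v - 4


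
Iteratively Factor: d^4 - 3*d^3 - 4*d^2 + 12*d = (d + 2)*(d^3 - 5*d^2 + 6*d) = (d - 2)*(d + 2)*(d^2 - 3*d) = d*(d - 2)*(d + 2)*(d - 3)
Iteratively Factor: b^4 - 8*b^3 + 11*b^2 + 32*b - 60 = (b - 3)*(b^3 - 5*b^2 - 4*b + 20) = (b - 3)*(b - 2)*(b^2 - 3*b - 10) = (b - 5)*(b - 3)*(b - 2)*(b + 2)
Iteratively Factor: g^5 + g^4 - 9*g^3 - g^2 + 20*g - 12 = (g - 1)*(g^4 + 2*g^3 - 7*g^2 - 8*g + 12) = (g - 1)*(g + 2)*(g^3 - 7*g + 6) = (g - 1)*(g + 2)*(g + 3)*(g^2 - 3*g + 2) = (g - 2)*(g - 1)*(g + 2)*(g + 3)*(g - 1)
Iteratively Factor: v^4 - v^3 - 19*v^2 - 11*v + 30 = (v - 1)*(v^3 - 19*v - 30) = (v - 1)*(v + 2)*(v^2 - 2*v - 15) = (v - 1)*(v + 2)*(v + 3)*(v - 5)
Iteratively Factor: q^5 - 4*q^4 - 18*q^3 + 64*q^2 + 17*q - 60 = (q + 4)*(q^4 - 8*q^3 + 14*q^2 + 8*q - 15) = (q - 3)*(q + 4)*(q^3 - 5*q^2 - q + 5) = (q - 5)*(q - 3)*(q + 4)*(q^2 - 1) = (q - 5)*(q - 3)*(q - 1)*(q + 4)*(q + 1)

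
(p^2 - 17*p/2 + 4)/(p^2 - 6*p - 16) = (p - 1/2)/(p + 2)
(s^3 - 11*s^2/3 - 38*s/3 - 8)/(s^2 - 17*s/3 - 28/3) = (s^2 - 5*s - 6)/(s - 7)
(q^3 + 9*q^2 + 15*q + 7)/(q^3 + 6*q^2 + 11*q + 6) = (q^2 + 8*q + 7)/(q^2 + 5*q + 6)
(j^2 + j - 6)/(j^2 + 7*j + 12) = (j - 2)/(j + 4)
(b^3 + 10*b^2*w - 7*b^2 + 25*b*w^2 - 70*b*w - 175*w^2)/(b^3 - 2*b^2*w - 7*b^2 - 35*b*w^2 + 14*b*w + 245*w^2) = (-b - 5*w)/(-b + 7*w)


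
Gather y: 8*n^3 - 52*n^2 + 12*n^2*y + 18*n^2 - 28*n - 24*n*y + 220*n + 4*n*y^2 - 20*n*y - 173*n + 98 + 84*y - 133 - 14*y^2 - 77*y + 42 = 8*n^3 - 34*n^2 + 19*n + y^2*(4*n - 14) + y*(12*n^2 - 44*n + 7) + 7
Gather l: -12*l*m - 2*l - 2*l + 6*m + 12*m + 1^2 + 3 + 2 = l*(-12*m - 4) + 18*m + 6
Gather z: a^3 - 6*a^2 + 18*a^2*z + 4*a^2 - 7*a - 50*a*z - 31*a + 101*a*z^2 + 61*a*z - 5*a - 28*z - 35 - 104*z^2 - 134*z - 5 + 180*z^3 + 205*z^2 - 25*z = a^3 - 2*a^2 - 43*a + 180*z^3 + z^2*(101*a + 101) + z*(18*a^2 + 11*a - 187) - 40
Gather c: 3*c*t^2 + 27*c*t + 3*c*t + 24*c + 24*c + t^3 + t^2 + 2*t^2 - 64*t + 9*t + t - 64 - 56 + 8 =c*(3*t^2 + 30*t + 48) + t^3 + 3*t^2 - 54*t - 112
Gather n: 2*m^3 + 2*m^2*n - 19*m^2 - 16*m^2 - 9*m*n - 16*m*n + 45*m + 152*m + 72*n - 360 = 2*m^3 - 35*m^2 + 197*m + n*(2*m^2 - 25*m + 72) - 360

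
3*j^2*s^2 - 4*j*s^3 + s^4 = s^2*(-3*j + s)*(-j + s)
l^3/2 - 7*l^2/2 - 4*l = l*(l/2 + 1/2)*(l - 8)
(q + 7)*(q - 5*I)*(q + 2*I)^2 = q^4 + 7*q^3 - I*q^3 + 16*q^2 - 7*I*q^2 + 112*q + 20*I*q + 140*I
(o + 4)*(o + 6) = o^2 + 10*o + 24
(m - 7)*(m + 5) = m^2 - 2*m - 35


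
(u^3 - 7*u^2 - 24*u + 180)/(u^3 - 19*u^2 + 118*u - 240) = (u^2 - u - 30)/(u^2 - 13*u + 40)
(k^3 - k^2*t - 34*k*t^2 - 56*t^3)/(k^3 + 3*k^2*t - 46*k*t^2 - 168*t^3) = (k + 2*t)/(k + 6*t)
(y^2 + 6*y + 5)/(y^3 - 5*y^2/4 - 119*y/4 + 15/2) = 4*(y + 1)/(4*y^2 - 25*y + 6)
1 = 1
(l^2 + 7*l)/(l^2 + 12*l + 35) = l/(l + 5)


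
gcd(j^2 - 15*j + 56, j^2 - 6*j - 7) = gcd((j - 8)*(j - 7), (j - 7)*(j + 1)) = j - 7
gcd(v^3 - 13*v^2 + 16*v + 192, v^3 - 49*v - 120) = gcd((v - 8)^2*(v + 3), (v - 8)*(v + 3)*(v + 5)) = v^2 - 5*v - 24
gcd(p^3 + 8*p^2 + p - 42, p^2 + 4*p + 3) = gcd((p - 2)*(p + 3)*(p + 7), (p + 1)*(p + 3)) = p + 3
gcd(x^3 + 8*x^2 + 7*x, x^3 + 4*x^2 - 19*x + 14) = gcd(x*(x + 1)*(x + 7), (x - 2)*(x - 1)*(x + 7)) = x + 7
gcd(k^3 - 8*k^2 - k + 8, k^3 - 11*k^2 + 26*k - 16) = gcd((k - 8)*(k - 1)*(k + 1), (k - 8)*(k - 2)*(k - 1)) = k^2 - 9*k + 8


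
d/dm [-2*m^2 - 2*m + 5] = -4*m - 2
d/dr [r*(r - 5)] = 2*r - 5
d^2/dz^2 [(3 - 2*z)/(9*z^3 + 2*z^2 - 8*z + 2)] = 4*(-243*z^5 + 675*z^4 + 140*z^3 - 198*z^2 - 141*z + 74)/(729*z^9 + 486*z^8 - 1836*z^7 - 370*z^6 + 1848*z^5 - 456*z^4 - 596*z^3 + 408*z^2 - 96*z + 8)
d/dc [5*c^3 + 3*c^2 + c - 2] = 15*c^2 + 6*c + 1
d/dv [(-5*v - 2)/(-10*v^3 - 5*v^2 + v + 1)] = (50*v^3 + 25*v^2 - 5*v - (5*v + 2)*(30*v^2 + 10*v - 1) - 5)/(10*v^3 + 5*v^2 - v - 1)^2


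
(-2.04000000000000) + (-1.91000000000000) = -3.95000000000000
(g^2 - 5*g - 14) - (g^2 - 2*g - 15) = 1 - 3*g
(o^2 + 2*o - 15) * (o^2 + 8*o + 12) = o^4 + 10*o^3 + 13*o^2 - 96*o - 180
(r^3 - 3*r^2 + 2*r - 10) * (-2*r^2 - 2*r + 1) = -2*r^5 + 4*r^4 + 3*r^3 + 13*r^2 + 22*r - 10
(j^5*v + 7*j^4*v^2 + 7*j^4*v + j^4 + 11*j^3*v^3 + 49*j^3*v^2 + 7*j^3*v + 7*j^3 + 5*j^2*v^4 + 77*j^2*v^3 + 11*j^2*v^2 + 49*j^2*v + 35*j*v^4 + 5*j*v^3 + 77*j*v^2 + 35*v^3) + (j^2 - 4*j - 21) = j^5*v + 7*j^4*v^2 + 7*j^4*v + j^4 + 11*j^3*v^3 + 49*j^3*v^2 + 7*j^3*v + 7*j^3 + 5*j^2*v^4 + 77*j^2*v^3 + 11*j^2*v^2 + 49*j^2*v + j^2 + 35*j*v^4 + 5*j*v^3 + 77*j*v^2 - 4*j + 35*v^3 - 21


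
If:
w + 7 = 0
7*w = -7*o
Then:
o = 7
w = -7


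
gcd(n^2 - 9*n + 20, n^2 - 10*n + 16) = 1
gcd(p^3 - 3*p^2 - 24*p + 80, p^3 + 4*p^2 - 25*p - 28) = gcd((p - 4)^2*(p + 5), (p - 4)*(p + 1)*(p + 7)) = p - 4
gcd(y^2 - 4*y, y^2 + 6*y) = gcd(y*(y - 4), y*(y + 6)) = y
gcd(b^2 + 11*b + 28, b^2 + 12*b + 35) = b + 7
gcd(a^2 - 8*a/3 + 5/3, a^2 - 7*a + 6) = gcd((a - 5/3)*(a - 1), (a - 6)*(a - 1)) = a - 1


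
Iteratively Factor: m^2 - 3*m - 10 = (m - 5)*(m + 2)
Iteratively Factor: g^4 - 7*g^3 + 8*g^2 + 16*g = (g - 4)*(g^3 - 3*g^2 - 4*g) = (g - 4)^2*(g^2 + g) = (g - 4)^2*(g + 1)*(g)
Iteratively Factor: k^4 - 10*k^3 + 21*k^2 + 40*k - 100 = (k - 2)*(k^3 - 8*k^2 + 5*k + 50) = (k - 5)*(k - 2)*(k^2 - 3*k - 10) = (k - 5)^2*(k - 2)*(k + 2)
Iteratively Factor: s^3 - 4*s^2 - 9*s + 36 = (s + 3)*(s^2 - 7*s + 12) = (s - 4)*(s + 3)*(s - 3)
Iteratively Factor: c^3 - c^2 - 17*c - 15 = (c + 1)*(c^2 - 2*c - 15) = (c + 1)*(c + 3)*(c - 5)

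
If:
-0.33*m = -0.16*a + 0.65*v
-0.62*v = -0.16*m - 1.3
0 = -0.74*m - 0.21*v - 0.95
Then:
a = 3.07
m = -1.75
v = 1.65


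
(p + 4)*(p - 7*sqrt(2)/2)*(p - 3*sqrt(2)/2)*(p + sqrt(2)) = p^4 - 4*sqrt(2)*p^3 + 4*p^3 - 16*sqrt(2)*p^2 + p^2/2 + 2*p + 21*sqrt(2)*p/2 + 42*sqrt(2)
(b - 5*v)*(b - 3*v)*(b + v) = b^3 - 7*b^2*v + 7*b*v^2 + 15*v^3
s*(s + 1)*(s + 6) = s^3 + 7*s^2 + 6*s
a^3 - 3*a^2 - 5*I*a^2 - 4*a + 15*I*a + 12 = (a - 3)*(a - 4*I)*(a - I)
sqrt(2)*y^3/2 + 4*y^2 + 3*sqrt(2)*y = y*(y + 3*sqrt(2))*(sqrt(2)*y/2 + 1)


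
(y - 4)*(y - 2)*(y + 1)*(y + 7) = y^4 + 2*y^3 - 33*y^2 + 22*y + 56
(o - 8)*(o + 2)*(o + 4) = o^3 - 2*o^2 - 40*o - 64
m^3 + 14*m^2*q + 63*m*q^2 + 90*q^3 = (m + 3*q)*(m + 5*q)*(m + 6*q)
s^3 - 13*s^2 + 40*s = s*(s - 8)*(s - 5)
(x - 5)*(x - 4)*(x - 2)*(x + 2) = x^4 - 9*x^3 + 16*x^2 + 36*x - 80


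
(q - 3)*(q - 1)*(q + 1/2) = q^3 - 7*q^2/2 + q + 3/2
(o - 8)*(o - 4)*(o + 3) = o^3 - 9*o^2 - 4*o + 96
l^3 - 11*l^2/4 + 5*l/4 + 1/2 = (l - 2)*(l - 1)*(l + 1/4)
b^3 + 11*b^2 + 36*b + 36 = (b + 2)*(b + 3)*(b + 6)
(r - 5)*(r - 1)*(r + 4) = r^3 - 2*r^2 - 19*r + 20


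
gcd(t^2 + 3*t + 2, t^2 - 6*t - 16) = t + 2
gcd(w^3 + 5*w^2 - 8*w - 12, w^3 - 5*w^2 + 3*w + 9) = w + 1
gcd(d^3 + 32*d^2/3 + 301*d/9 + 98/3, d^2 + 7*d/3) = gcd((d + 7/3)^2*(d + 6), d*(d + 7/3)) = d + 7/3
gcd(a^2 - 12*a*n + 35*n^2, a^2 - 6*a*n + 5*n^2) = a - 5*n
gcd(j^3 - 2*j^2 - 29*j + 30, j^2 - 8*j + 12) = j - 6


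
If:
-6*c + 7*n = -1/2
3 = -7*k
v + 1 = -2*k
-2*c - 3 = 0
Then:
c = -3/2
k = -3/7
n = -19/14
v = -1/7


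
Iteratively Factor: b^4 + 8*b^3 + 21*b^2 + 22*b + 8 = (b + 2)*(b^3 + 6*b^2 + 9*b + 4) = (b + 1)*(b + 2)*(b^2 + 5*b + 4) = (b + 1)^2*(b + 2)*(b + 4)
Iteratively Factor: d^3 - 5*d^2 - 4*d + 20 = (d - 5)*(d^2 - 4) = (d - 5)*(d + 2)*(d - 2)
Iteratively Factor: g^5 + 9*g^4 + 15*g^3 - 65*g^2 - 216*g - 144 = (g - 3)*(g^4 + 12*g^3 + 51*g^2 + 88*g + 48) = (g - 3)*(g + 3)*(g^3 + 9*g^2 + 24*g + 16) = (g - 3)*(g + 3)*(g + 4)*(g^2 + 5*g + 4) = (g - 3)*(g + 3)*(g + 4)^2*(g + 1)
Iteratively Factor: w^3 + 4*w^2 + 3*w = (w)*(w^2 + 4*w + 3) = w*(w + 3)*(w + 1)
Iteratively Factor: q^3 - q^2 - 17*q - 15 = (q + 3)*(q^2 - 4*q - 5) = (q + 1)*(q + 3)*(q - 5)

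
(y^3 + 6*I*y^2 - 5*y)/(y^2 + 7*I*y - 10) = y*(y + I)/(y + 2*I)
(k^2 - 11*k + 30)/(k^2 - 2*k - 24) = (k - 5)/(k + 4)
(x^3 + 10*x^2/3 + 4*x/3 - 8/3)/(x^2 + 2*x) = x + 4/3 - 4/(3*x)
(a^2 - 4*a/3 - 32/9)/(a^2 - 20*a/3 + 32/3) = (a + 4/3)/(a - 4)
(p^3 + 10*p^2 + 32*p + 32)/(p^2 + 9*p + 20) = (p^2 + 6*p + 8)/(p + 5)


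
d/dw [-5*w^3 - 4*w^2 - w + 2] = -15*w^2 - 8*w - 1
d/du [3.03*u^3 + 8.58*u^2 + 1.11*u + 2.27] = 9.09*u^2 + 17.16*u + 1.11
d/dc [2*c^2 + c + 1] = 4*c + 1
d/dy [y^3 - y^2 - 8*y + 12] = 3*y^2 - 2*y - 8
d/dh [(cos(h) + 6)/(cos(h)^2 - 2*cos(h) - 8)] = (cos(h)^2 + 12*cos(h) - 4)*sin(h)/(sin(h)^2 + 2*cos(h) + 7)^2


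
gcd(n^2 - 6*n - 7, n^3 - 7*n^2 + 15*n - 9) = 1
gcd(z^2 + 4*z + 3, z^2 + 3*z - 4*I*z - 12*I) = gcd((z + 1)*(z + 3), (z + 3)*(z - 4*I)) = z + 3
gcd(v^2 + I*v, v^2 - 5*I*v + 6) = v + I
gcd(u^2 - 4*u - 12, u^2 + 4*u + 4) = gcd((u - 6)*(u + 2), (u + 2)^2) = u + 2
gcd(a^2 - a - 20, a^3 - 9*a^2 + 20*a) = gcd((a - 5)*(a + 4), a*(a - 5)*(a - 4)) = a - 5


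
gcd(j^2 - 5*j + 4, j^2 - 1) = j - 1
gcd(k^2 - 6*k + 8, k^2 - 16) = k - 4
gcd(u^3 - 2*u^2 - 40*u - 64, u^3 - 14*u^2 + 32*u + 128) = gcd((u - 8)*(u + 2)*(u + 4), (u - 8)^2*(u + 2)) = u^2 - 6*u - 16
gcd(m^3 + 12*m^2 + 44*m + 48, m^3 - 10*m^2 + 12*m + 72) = m + 2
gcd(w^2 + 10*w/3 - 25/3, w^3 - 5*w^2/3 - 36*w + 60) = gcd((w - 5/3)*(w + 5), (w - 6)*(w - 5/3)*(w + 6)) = w - 5/3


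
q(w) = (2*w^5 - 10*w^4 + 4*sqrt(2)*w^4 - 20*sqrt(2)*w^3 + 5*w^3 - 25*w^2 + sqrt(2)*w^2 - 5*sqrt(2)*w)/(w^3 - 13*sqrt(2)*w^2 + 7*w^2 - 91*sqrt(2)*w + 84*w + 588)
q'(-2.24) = 0.32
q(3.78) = -3.11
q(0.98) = -0.10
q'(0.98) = -0.25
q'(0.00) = -0.01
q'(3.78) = -1.14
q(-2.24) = -0.10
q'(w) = (-3*w^2 - 14*w + 26*sqrt(2)*w - 84 + 91*sqrt(2))*(2*w^5 - 10*w^4 + 4*sqrt(2)*w^4 - 20*sqrt(2)*w^3 + 5*w^3 - 25*w^2 + sqrt(2)*w^2 - 5*sqrt(2)*w)/(w^3 - 13*sqrt(2)*w^2 + 7*w^2 - 91*sqrt(2)*w + 84*w + 588)^2 + (10*w^4 - 40*w^3 + 16*sqrt(2)*w^3 - 60*sqrt(2)*w^2 + 15*w^2 - 50*w + 2*sqrt(2)*w - 5*sqrt(2))/(w^3 - 13*sqrt(2)*w^2 + 7*w^2 - 91*sqrt(2)*w + 84*w + 588)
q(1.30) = -0.21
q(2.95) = -1.84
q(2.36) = -1.02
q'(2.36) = -1.18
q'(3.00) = -1.59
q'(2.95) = -1.57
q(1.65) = -0.39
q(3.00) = -1.92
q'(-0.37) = 0.00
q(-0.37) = 0.00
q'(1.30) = -0.41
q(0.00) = 0.00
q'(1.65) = -0.63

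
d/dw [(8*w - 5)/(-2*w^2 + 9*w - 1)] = (16*w^2 - 20*w + 37)/(4*w^4 - 36*w^3 + 85*w^2 - 18*w + 1)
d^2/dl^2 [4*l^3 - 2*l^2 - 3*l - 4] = 24*l - 4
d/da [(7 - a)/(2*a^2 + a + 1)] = (-2*a^2 - a + (a - 7)*(4*a + 1) - 1)/(2*a^2 + a + 1)^2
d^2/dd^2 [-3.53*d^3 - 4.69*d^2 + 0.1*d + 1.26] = -21.18*d - 9.38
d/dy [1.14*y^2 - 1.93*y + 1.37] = 2.28*y - 1.93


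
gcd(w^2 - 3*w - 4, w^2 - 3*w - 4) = w^2 - 3*w - 4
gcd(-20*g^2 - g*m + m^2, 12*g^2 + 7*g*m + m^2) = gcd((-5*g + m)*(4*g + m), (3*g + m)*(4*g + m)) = 4*g + m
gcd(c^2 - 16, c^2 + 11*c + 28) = c + 4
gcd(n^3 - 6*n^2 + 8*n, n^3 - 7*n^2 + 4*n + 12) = n - 2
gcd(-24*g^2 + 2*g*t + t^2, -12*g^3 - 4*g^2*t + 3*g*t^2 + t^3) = 1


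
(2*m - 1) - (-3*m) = 5*m - 1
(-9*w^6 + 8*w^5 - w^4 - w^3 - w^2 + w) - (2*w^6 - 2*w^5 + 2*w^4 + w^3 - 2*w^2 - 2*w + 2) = -11*w^6 + 10*w^5 - 3*w^4 - 2*w^3 + w^2 + 3*w - 2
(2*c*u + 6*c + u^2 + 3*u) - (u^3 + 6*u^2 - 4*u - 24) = 2*c*u + 6*c - u^3 - 5*u^2 + 7*u + 24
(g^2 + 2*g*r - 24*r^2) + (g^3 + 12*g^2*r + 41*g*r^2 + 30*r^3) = g^3 + 12*g^2*r + g^2 + 41*g*r^2 + 2*g*r + 30*r^3 - 24*r^2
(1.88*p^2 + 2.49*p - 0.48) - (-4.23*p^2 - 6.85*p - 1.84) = 6.11*p^2 + 9.34*p + 1.36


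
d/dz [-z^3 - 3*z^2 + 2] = 3*z*(-z - 2)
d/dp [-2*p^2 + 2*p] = 2 - 4*p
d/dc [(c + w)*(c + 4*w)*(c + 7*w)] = 3*c^2 + 24*c*w + 39*w^2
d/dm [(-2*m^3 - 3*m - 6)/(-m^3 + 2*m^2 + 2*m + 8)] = 2*(-2*m^4 - 7*m^3 - 30*m^2 + 12*m - 6)/(m^6 - 4*m^5 - 8*m^3 + 36*m^2 + 32*m + 64)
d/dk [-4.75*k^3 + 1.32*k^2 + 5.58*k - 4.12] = -14.25*k^2 + 2.64*k + 5.58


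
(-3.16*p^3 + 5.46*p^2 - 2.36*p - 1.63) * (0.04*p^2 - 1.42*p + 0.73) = -0.1264*p^5 + 4.7056*p^4 - 10.1544*p^3 + 7.2718*p^2 + 0.5918*p - 1.1899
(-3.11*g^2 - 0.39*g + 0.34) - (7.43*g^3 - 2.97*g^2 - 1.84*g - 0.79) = -7.43*g^3 - 0.14*g^2 + 1.45*g + 1.13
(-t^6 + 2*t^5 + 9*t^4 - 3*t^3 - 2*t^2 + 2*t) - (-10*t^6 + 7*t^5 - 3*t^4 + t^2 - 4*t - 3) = 9*t^6 - 5*t^5 + 12*t^4 - 3*t^3 - 3*t^2 + 6*t + 3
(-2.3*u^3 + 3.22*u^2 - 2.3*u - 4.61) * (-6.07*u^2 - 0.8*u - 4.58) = 13.961*u^5 - 17.7054*u^4 + 21.919*u^3 + 15.0751*u^2 + 14.222*u + 21.1138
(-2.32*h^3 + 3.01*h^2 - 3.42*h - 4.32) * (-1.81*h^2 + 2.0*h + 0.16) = 4.1992*h^5 - 10.0881*h^4 + 11.839*h^3 + 1.4608*h^2 - 9.1872*h - 0.6912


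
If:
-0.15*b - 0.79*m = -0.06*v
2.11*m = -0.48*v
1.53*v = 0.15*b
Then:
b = 0.00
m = 0.00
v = 0.00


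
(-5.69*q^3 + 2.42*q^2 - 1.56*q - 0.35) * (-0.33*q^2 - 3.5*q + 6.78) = 1.8777*q^5 + 19.1164*q^4 - 46.5334*q^3 + 21.9831*q^2 - 9.3518*q - 2.373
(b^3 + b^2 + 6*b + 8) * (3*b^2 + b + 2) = 3*b^5 + 4*b^4 + 21*b^3 + 32*b^2 + 20*b + 16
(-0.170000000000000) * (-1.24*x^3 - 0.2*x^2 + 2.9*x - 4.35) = 0.2108*x^3 + 0.034*x^2 - 0.493*x + 0.7395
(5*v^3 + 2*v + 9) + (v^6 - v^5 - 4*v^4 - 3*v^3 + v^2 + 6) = v^6 - v^5 - 4*v^4 + 2*v^3 + v^2 + 2*v + 15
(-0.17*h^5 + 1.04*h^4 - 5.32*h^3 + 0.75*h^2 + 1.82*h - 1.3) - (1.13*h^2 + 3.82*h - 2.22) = -0.17*h^5 + 1.04*h^4 - 5.32*h^3 - 0.38*h^2 - 2.0*h + 0.92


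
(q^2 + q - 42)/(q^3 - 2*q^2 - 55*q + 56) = (q - 6)/(q^2 - 9*q + 8)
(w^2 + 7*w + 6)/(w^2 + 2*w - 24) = (w + 1)/(w - 4)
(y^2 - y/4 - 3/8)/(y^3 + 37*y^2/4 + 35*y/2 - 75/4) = (y + 1/2)/(y^2 + 10*y + 25)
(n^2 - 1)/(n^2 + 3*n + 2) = (n - 1)/(n + 2)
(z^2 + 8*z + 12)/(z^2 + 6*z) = (z + 2)/z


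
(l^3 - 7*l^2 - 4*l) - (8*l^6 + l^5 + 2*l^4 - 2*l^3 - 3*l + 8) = -8*l^6 - l^5 - 2*l^4 + 3*l^3 - 7*l^2 - l - 8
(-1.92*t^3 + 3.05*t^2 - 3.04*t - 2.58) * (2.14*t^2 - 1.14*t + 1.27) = -4.1088*t^5 + 8.7158*t^4 - 12.421*t^3 + 1.8179*t^2 - 0.9196*t - 3.2766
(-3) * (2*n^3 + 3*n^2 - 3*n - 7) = -6*n^3 - 9*n^2 + 9*n + 21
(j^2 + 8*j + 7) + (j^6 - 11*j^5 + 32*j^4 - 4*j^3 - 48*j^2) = j^6 - 11*j^5 + 32*j^4 - 4*j^3 - 47*j^2 + 8*j + 7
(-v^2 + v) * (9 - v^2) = v^4 - v^3 - 9*v^2 + 9*v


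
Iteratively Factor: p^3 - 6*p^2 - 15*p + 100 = (p - 5)*(p^2 - p - 20) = (p - 5)^2*(p + 4)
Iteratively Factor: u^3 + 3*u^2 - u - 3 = (u + 3)*(u^2 - 1) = (u - 1)*(u + 3)*(u + 1)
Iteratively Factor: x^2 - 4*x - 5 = (x - 5)*(x + 1)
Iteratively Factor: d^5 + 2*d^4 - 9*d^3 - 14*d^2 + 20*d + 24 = (d - 2)*(d^4 + 4*d^3 - d^2 - 16*d - 12) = (d - 2)^2*(d^3 + 6*d^2 + 11*d + 6) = (d - 2)^2*(d + 3)*(d^2 + 3*d + 2) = (d - 2)^2*(d + 1)*(d + 3)*(d + 2)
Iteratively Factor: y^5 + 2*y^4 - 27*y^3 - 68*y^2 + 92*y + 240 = (y + 2)*(y^4 - 27*y^2 - 14*y + 120) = (y - 2)*(y + 2)*(y^3 + 2*y^2 - 23*y - 60) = (y - 5)*(y - 2)*(y + 2)*(y^2 + 7*y + 12) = (y - 5)*(y - 2)*(y + 2)*(y + 4)*(y + 3)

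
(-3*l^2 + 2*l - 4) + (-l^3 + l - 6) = -l^3 - 3*l^2 + 3*l - 10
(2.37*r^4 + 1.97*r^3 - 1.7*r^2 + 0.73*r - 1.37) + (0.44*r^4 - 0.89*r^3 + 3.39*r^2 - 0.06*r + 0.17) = 2.81*r^4 + 1.08*r^3 + 1.69*r^2 + 0.67*r - 1.2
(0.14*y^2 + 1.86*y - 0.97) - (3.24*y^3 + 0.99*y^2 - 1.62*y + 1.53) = -3.24*y^3 - 0.85*y^2 + 3.48*y - 2.5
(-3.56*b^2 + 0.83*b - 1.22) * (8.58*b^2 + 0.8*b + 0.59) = -30.5448*b^4 + 4.2734*b^3 - 11.904*b^2 - 0.4863*b - 0.7198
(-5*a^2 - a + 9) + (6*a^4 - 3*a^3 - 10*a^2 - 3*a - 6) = 6*a^4 - 3*a^3 - 15*a^2 - 4*a + 3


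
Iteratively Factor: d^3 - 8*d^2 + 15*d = (d)*(d^2 - 8*d + 15) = d*(d - 3)*(d - 5)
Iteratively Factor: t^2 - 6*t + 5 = (t - 5)*(t - 1)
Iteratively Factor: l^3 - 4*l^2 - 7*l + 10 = (l - 1)*(l^2 - 3*l - 10) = (l - 1)*(l + 2)*(l - 5)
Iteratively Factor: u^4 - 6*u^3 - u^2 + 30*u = (u)*(u^3 - 6*u^2 - u + 30) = u*(u + 2)*(u^2 - 8*u + 15) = u*(u - 5)*(u + 2)*(u - 3)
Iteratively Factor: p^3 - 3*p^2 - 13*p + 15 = (p - 1)*(p^2 - 2*p - 15) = (p - 1)*(p + 3)*(p - 5)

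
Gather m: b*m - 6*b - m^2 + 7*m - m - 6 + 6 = -6*b - m^2 + m*(b + 6)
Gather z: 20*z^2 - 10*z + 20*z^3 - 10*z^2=20*z^3 + 10*z^2 - 10*z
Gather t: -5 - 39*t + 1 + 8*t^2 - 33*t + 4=8*t^2 - 72*t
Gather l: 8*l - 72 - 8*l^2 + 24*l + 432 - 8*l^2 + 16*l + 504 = -16*l^2 + 48*l + 864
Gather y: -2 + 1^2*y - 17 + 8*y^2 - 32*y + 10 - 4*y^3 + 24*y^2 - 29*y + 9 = -4*y^3 + 32*y^2 - 60*y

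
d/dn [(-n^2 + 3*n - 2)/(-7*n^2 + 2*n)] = (19*n^2 - 28*n + 4)/(n^2*(49*n^2 - 28*n + 4))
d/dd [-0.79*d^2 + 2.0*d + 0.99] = 2.0 - 1.58*d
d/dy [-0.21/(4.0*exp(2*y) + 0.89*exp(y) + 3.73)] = (1.68*exp(y) + 0.1869)*exp(y)/(4.0*exp(2*y) + 0.89*exp(y) + 3.73)^2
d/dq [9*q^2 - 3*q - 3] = 18*q - 3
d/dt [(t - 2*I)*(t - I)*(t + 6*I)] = 3*t^2 + 6*I*t + 16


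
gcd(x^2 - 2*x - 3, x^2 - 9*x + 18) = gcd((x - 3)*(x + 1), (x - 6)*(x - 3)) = x - 3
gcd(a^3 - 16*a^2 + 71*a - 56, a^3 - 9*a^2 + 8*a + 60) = 1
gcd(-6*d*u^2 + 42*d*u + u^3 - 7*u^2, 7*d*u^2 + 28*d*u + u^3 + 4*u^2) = u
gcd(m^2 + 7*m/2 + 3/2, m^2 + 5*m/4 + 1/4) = 1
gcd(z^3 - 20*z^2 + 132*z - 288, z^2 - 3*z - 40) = z - 8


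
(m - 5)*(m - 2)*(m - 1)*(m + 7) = m^4 - m^3 - 39*m^2 + 109*m - 70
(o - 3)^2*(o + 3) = o^3 - 3*o^2 - 9*o + 27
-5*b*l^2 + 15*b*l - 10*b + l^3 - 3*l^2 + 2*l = (-5*b + l)*(l - 2)*(l - 1)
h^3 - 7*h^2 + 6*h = h*(h - 6)*(h - 1)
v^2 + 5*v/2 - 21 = (v - 7/2)*(v + 6)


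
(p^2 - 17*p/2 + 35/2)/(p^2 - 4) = (2*p^2 - 17*p + 35)/(2*(p^2 - 4))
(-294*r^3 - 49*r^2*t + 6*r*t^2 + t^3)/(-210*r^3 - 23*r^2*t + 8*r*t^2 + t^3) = (7*r - t)/(5*r - t)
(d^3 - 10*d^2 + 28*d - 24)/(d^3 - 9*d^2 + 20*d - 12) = (d - 2)/(d - 1)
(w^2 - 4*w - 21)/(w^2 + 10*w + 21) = (w - 7)/(w + 7)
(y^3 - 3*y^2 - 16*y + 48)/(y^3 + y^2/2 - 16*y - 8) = 2*(y - 3)/(2*y + 1)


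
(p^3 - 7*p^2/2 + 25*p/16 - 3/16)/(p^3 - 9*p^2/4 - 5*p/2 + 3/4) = (p - 1/4)/(p + 1)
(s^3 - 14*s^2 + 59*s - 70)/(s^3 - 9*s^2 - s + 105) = (s - 2)/(s + 3)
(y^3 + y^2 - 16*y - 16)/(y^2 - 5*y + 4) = (y^2 + 5*y + 4)/(y - 1)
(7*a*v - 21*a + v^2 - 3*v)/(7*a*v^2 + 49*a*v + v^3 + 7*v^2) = (v - 3)/(v*(v + 7))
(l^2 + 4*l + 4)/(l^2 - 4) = (l + 2)/(l - 2)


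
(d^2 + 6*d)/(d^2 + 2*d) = (d + 6)/(d + 2)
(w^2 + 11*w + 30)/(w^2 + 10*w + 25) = (w + 6)/(w + 5)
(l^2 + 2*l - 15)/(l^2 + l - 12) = (l + 5)/(l + 4)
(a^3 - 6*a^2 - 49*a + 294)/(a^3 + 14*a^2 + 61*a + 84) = (a^2 - 13*a + 42)/(a^2 + 7*a + 12)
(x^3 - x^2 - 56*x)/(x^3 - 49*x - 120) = x*(x + 7)/(x^2 + 8*x + 15)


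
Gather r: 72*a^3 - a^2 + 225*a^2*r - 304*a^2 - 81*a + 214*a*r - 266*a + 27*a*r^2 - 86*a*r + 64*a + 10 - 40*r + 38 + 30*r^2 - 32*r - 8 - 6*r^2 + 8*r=72*a^3 - 305*a^2 - 283*a + r^2*(27*a + 24) + r*(225*a^2 + 128*a - 64) + 40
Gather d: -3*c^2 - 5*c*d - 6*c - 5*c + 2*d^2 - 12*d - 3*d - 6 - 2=-3*c^2 - 11*c + 2*d^2 + d*(-5*c - 15) - 8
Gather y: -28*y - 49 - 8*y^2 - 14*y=-8*y^2 - 42*y - 49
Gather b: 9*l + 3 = 9*l + 3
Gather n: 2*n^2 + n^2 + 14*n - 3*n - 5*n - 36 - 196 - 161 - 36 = 3*n^2 + 6*n - 429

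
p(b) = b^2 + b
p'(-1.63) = -2.26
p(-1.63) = 1.03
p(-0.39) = -0.24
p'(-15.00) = -29.00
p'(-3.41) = -5.82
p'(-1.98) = -2.96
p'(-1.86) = -2.72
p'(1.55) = 4.10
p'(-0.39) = 0.22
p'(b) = 2*b + 1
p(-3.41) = 8.22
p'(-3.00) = -5.00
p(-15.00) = 210.00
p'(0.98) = 2.96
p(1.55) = 3.95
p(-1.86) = 1.60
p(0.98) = 1.94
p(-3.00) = 6.00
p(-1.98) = 1.94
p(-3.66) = 9.74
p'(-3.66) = -6.32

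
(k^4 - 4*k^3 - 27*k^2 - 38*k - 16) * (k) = k^5 - 4*k^4 - 27*k^3 - 38*k^2 - 16*k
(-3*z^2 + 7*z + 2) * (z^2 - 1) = -3*z^4 + 7*z^3 + 5*z^2 - 7*z - 2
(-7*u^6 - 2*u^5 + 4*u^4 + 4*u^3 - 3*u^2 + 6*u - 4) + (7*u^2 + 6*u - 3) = -7*u^6 - 2*u^5 + 4*u^4 + 4*u^3 + 4*u^2 + 12*u - 7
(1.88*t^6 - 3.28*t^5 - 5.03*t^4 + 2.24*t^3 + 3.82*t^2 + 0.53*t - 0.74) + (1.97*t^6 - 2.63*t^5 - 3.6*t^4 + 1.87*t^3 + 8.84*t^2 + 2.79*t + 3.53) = 3.85*t^6 - 5.91*t^5 - 8.63*t^4 + 4.11*t^3 + 12.66*t^2 + 3.32*t + 2.79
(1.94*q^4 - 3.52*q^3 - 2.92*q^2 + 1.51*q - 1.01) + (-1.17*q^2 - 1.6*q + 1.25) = 1.94*q^4 - 3.52*q^3 - 4.09*q^2 - 0.0900000000000001*q + 0.24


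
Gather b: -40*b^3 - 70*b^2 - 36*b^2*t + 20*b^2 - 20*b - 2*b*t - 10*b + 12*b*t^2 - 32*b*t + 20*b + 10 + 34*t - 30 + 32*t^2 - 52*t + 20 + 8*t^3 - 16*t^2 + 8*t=-40*b^3 + b^2*(-36*t - 50) + b*(12*t^2 - 34*t - 10) + 8*t^3 + 16*t^2 - 10*t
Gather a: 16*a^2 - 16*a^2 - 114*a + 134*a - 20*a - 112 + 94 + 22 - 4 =0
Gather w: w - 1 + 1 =w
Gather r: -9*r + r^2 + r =r^2 - 8*r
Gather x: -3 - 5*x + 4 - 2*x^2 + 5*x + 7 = 8 - 2*x^2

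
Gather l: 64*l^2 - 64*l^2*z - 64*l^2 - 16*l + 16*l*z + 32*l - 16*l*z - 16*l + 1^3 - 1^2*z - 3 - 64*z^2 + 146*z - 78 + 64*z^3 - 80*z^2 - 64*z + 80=-64*l^2*z + 64*z^3 - 144*z^2 + 81*z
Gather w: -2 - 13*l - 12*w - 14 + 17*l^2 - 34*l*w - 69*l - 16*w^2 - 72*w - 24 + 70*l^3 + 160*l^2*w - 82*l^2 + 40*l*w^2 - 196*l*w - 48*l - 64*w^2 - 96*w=70*l^3 - 65*l^2 - 130*l + w^2*(40*l - 80) + w*(160*l^2 - 230*l - 180) - 40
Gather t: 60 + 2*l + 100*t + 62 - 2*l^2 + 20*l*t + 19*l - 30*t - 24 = -2*l^2 + 21*l + t*(20*l + 70) + 98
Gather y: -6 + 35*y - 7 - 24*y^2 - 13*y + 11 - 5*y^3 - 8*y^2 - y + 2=-5*y^3 - 32*y^2 + 21*y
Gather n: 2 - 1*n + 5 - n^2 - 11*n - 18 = -n^2 - 12*n - 11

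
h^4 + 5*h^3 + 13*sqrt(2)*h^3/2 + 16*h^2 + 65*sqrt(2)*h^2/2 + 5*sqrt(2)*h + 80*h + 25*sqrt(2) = (h + 5)*(h + sqrt(2)/2)*(h + sqrt(2))*(h + 5*sqrt(2))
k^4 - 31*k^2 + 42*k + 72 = (k - 4)*(k - 3)*(k + 1)*(k + 6)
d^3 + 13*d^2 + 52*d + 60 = (d + 2)*(d + 5)*(d + 6)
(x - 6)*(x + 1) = x^2 - 5*x - 6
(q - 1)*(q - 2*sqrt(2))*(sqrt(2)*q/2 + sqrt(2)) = sqrt(2)*q^3/2 - 2*q^2 + sqrt(2)*q^2/2 - 2*q - sqrt(2)*q + 4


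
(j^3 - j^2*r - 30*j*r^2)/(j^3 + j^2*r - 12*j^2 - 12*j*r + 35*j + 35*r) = j*(j^2 - j*r - 30*r^2)/(j^3 + j^2*r - 12*j^2 - 12*j*r + 35*j + 35*r)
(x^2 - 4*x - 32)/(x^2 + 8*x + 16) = (x - 8)/(x + 4)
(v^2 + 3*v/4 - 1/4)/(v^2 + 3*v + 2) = (v - 1/4)/(v + 2)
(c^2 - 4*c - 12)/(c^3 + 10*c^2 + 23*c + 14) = (c - 6)/(c^2 + 8*c + 7)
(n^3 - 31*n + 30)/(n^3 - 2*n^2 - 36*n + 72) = (n^2 - 6*n + 5)/(n^2 - 8*n + 12)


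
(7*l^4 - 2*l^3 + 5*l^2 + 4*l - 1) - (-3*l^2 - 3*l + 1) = 7*l^4 - 2*l^3 + 8*l^2 + 7*l - 2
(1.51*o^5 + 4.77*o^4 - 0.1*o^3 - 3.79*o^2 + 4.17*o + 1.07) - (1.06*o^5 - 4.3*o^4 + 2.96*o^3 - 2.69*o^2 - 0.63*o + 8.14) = 0.45*o^5 + 9.07*o^4 - 3.06*o^3 - 1.1*o^2 + 4.8*o - 7.07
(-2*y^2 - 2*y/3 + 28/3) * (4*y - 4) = -8*y^3 + 16*y^2/3 + 40*y - 112/3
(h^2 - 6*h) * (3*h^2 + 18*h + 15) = 3*h^4 - 93*h^2 - 90*h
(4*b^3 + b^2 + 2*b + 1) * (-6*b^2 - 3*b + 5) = -24*b^5 - 18*b^4 + 5*b^3 - 7*b^2 + 7*b + 5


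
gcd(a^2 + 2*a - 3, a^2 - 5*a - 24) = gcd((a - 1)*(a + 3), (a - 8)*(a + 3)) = a + 3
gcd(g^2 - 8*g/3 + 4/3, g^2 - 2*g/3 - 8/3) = g - 2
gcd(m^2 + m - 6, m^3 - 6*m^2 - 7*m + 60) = m + 3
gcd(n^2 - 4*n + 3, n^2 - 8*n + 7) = n - 1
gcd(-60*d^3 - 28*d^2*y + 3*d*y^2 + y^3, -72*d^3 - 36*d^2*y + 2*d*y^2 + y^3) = 12*d^2 + 8*d*y + y^2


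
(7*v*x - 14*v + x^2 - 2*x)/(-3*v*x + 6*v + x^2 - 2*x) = (7*v + x)/(-3*v + x)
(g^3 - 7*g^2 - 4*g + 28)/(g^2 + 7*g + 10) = (g^2 - 9*g + 14)/(g + 5)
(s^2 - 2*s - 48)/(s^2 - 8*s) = (s + 6)/s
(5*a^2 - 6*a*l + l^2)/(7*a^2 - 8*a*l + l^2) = (5*a - l)/(7*a - l)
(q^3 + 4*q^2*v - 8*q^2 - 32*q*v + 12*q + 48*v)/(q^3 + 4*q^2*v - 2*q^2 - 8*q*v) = (q - 6)/q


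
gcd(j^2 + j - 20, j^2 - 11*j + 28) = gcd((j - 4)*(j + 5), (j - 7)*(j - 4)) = j - 4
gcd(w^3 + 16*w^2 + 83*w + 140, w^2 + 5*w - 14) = w + 7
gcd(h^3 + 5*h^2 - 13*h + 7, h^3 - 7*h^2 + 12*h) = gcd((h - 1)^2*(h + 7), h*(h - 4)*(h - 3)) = 1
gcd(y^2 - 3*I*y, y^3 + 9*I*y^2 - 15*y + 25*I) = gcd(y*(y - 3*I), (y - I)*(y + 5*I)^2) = 1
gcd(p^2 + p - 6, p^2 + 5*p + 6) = p + 3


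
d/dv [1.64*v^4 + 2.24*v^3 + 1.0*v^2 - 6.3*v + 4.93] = 6.56*v^3 + 6.72*v^2 + 2.0*v - 6.3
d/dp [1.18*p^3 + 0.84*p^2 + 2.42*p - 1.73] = 3.54*p^2 + 1.68*p + 2.42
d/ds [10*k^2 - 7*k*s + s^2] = -7*k + 2*s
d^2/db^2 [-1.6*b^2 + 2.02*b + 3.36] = -3.20000000000000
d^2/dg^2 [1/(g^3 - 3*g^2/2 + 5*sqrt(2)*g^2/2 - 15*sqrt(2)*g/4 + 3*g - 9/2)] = 8*(2*(-6*g - 5*sqrt(2) + 3)*(4*g^3 - 6*g^2 + 10*sqrt(2)*g^2 - 15*sqrt(2)*g + 12*g - 18) + (12*g^2 - 12*g + 20*sqrt(2)*g - 15*sqrt(2) + 12)^2)/(4*g^3 - 6*g^2 + 10*sqrt(2)*g^2 - 15*sqrt(2)*g + 12*g - 18)^3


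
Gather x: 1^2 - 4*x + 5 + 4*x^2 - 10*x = 4*x^2 - 14*x + 6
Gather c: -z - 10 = -z - 10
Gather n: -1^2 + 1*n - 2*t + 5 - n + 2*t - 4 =0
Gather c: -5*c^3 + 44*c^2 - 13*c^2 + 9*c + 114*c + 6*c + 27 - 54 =-5*c^3 + 31*c^2 + 129*c - 27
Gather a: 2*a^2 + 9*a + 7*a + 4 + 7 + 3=2*a^2 + 16*a + 14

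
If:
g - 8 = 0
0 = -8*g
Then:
No Solution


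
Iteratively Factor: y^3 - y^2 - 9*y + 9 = (y + 3)*(y^2 - 4*y + 3) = (y - 1)*(y + 3)*(y - 3)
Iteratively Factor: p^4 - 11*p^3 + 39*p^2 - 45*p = (p - 3)*(p^3 - 8*p^2 + 15*p) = p*(p - 3)*(p^2 - 8*p + 15) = p*(p - 3)^2*(p - 5)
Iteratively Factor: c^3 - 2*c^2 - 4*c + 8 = (c + 2)*(c^2 - 4*c + 4) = (c - 2)*(c + 2)*(c - 2)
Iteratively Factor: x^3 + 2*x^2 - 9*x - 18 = (x - 3)*(x^2 + 5*x + 6) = (x - 3)*(x + 3)*(x + 2)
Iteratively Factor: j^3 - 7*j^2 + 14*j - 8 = (j - 4)*(j^2 - 3*j + 2) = (j - 4)*(j - 2)*(j - 1)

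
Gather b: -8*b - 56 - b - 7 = -9*b - 63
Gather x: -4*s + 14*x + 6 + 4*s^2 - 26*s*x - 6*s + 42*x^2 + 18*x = 4*s^2 - 10*s + 42*x^2 + x*(32 - 26*s) + 6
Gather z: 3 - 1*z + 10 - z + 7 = 20 - 2*z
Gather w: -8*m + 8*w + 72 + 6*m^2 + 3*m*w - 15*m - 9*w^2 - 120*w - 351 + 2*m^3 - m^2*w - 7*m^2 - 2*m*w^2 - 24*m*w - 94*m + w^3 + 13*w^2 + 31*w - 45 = 2*m^3 - m^2 - 117*m + w^3 + w^2*(4 - 2*m) + w*(-m^2 - 21*m - 81) - 324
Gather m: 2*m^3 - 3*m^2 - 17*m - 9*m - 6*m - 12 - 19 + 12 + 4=2*m^3 - 3*m^2 - 32*m - 15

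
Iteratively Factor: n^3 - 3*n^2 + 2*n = (n - 2)*(n^2 - n) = n*(n - 2)*(n - 1)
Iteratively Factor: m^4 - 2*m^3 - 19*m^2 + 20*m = (m + 4)*(m^3 - 6*m^2 + 5*m) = m*(m + 4)*(m^2 - 6*m + 5) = m*(m - 5)*(m + 4)*(m - 1)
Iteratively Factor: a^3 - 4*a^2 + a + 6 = (a - 2)*(a^2 - 2*a - 3) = (a - 2)*(a + 1)*(a - 3)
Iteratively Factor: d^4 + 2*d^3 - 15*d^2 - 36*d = (d + 3)*(d^3 - d^2 - 12*d) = (d - 4)*(d + 3)*(d^2 + 3*d) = (d - 4)*(d + 3)^2*(d)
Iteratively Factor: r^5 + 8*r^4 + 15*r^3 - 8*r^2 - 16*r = (r)*(r^4 + 8*r^3 + 15*r^2 - 8*r - 16) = r*(r + 4)*(r^3 + 4*r^2 - r - 4) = r*(r - 1)*(r + 4)*(r^2 + 5*r + 4) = r*(r - 1)*(r + 4)^2*(r + 1)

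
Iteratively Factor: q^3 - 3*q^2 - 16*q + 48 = (q - 3)*(q^2 - 16) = (q - 3)*(q + 4)*(q - 4)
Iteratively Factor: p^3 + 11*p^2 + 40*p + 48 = (p + 4)*(p^2 + 7*p + 12) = (p + 4)^2*(p + 3)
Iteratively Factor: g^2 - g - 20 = (g - 5)*(g + 4)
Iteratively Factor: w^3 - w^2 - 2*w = (w - 2)*(w^2 + w) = w*(w - 2)*(w + 1)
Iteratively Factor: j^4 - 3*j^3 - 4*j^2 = (j - 4)*(j^3 + j^2) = j*(j - 4)*(j^2 + j) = j*(j - 4)*(j + 1)*(j)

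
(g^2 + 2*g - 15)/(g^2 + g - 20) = (g - 3)/(g - 4)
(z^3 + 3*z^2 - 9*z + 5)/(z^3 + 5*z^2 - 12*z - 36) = (z^3 + 3*z^2 - 9*z + 5)/(z^3 + 5*z^2 - 12*z - 36)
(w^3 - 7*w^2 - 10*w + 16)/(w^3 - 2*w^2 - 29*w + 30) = (w^2 - 6*w - 16)/(w^2 - w - 30)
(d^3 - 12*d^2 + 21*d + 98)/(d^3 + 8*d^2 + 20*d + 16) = (d^2 - 14*d + 49)/(d^2 + 6*d + 8)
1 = 1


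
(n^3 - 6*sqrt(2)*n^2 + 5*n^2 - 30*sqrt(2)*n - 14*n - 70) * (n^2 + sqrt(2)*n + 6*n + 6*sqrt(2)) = n^5 - 5*sqrt(2)*n^4 + 11*n^4 - 55*sqrt(2)*n^3 + 4*n^3 - 286*n^2 - 164*sqrt(2)*n^2 - 780*n - 154*sqrt(2)*n - 420*sqrt(2)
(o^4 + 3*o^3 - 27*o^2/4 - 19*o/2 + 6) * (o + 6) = o^5 + 9*o^4 + 45*o^3/4 - 50*o^2 - 51*o + 36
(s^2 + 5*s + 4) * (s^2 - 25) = s^4 + 5*s^3 - 21*s^2 - 125*s - 100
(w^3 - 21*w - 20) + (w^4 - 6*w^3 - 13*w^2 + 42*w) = w^4 - 5*w^3 - 13*w^2 + 21*w - 20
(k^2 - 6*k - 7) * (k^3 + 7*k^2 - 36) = k^5 + k^4 - 49*k^3 - 85*k^2 + 216*k + 252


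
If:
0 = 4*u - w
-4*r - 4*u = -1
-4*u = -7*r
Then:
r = 1/11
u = 7/44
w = 7/11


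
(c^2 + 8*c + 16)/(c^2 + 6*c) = (c^2 + 8*c + 16)/(c*(c + 6))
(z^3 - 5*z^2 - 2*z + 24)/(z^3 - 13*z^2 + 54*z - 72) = (z + 2)/(z - 6)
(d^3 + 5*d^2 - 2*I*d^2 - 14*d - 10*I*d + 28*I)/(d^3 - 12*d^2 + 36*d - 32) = (d^2 + d*(7 - 2*I) - 14*I)/(d^2 - 10*d + 16)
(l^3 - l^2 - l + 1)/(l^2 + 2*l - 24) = (l^3 - l^2 - l + 1)/(l^2 + 2*l - 24)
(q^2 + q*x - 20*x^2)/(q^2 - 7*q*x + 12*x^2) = (-q - 5*x)/(-q + 3*x)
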